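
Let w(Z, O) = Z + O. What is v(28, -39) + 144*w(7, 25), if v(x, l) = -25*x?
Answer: 3908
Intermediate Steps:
w(Z, O) = O + Z
v(28, -39) + 144*w(7, 25) = -25*28 + 144*(25 + 7) = -700 + 144*32 = -700 + 4608 = 3908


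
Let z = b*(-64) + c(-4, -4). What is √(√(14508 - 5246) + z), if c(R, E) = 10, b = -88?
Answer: √(5642 + √9262) ≈ 75.751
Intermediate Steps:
z = 5642 (z = -88*(-64) + 10 = 5632 + 10 = 5642)
√(√(14508 - 5246) + z) = √(√(14508 - 5246) + 5642) = √(√9262 + 5642) = √(5642 + √9262)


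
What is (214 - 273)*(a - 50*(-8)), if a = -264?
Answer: -8024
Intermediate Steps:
(214 - 273)*(a - 50*(-8)) = (214 - 273)*(-264 - 50*(-8)) = -59*(-264 + 400) = -59*136 = -8024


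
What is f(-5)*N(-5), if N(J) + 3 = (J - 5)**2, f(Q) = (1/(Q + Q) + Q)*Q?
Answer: 4947/2 ≈ 2473.5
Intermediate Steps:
f(Q) = Q*(Q + 1/(2*Q)) (f(Q) = (1/(2*Q) + Q)*Q = (Q + 1/(2*Q))*Q = Q*(Q + 1/(2*Q)))
N(J) = -3 + (-5 + J)**2 (N(J) = -3 + (J - 5)**2 = -3 + (-5 + J)**2)
f(-5)*N(-5) = (1/2 + (-5)**2)*(-3 + (-5 - 5)**2) = (1/2 + 25)*(-3 + (-10)**2) = 51*(-3 + 100)/2 = (51/2)*97 = 4947/2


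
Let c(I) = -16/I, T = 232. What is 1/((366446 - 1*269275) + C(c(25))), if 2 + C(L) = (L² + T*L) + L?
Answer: 625/60637681 ≈ 1.0307e-5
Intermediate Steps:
C(L) = -2 + L² + 233*L (C(L) = -2 + ((L² + 232*L) + L) = -2 + (L² + 233*L) = -2 + L² + 233*L)
1/((366446 - 1*269275) + C(c(25))) = 1/((366446 - 1*269275) + (-2 + (-16/25)² + 233*(-16/25))) = 1/((366446 - 269275) + (-2 + (-16*1/25)² + 233*(-16*1/25))) = 1/(97171 + (-2 + (-16/25)² + 233*(-16/25))) = 1/(97171 + (-2 + 256/625 - 3728/25)) = 1/(97171 - 94194/625) = 1/(60637681/625) = 625/60637681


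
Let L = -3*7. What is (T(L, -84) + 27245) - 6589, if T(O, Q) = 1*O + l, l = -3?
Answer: 20632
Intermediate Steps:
L = -21
T(O, Q) = -3 + O (T(O, Q) = 1*O - 3 = O - 3 = -3 + O)
(T(L, -84) + 27245) - 6589 = ((-3 - 21) + 27245) - 6589 = (-24 + 27245) - 6589 = 27221 - 6589 = 20632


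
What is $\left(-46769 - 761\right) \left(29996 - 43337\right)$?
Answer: $634097730$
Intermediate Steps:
$\left(-46769 - 761\right) \left(29996 - 43337\right) = - 47530 \left(29996 - 43337\right) = \left(-47530\right) \left(-13341\right) = 634097730$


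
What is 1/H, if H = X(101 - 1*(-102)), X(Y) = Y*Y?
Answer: 1/41209 ≈ 2.4267e-5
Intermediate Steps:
X(Y) = Y²
H = 41209 (H = (101 - 1*(-102))² = (101 + 102)² = 203² = 41209)
1/H = 1/41209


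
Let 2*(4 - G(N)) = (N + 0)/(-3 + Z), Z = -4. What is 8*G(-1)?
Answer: 220/7 ≈ 31.429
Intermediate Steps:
G(N) = 4 + N/14 (G(N) = 4 - (N + 0)/(2*(-3 - 4)) = 4 - N/(2*(-7)) = 4 - N*(-1)/(2*7) = 4 - (-1)*N/14 = 4 + N/14)
8*G(-1) = 8*(4 + (1/14)*(-1)) = 8*(4 - 1/14) = 8*(55/14) = 220/7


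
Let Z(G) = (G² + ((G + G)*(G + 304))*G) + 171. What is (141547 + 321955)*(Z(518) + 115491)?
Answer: 204640138584284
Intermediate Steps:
Z(G) = 171 + G² + 2*G²*(304 + G) (Z(G) = (G² + ((2*G)*(304 + G))*G) + 171 = (G² + (2*G*(304 + G))*G) + 171 = (G² + 2*G²*(304 + G)) + 171 = 171 + G² + 2*G²*(304 + G))
(141547 + 321955)*(Z(518) + 115491) = (141547 + 321955)*((171 + 2*518³ + 609*518²) + 115491) = 463502*((171 + 2*138991832 + 609*268324) + 115491) = 463502*((171 + 277983664 + 163409316) + 115491) = 463502*(441393151 + 115491) = 463502*441508642 = 204640138584284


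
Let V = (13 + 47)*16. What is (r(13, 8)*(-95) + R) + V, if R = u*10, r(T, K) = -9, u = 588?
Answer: 7695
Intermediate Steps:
R = 5880 (R = 588*10 = 5880)
V = 960 (V = 60*16 = 960)
(r(13, 8)*(-95) + R) + V = (-9*(-95) + 5880) + 960 = (855 + 5880) + 960 = 6735 + 960 = 7695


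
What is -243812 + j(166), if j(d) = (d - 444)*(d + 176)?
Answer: -338888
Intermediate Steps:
j(d) = (-444 + d)*(176 + d)
-243812 + j(166) = -243812 + (-78144 + 166² - 268*166) = -243812 + (-78144 + 27556 - 44488) = -243812 - 95076 = -338888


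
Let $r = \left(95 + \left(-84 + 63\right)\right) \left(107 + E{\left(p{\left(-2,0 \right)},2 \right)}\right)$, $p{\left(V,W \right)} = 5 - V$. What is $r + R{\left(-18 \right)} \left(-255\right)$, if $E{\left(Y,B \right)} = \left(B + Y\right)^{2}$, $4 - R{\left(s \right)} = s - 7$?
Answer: $6517$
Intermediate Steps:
$R{\left(s \right)} = 11 - s$ ($R{\left(s \right)} = 4 - \left(s - 7\right) = 4 - \left(-7 + s\right) = 11 - s$)
$r = 13912$ ($r = \left(95 + \left(-84 + 63\right)\right) \left(107 + \left(2 + \left(5 - -2\right)\right)^{2}\right) = \left(95 - 21\right) \left(107 + \left(2 + \left(5 + 2\right)\right)^{2}\right) = 74 \left(107 + \left(2 + 7\right)^{2}\right) = 74 \left(107 + 9^{2}\right) = 74 \left(107 + 81\right) = 74 \cdot 188 = 13912$)
$r + R{\left(-18 \right)} \left(-255\right) = 13912 + \left(11 - -18\right) \left(-255\right) = 13912 + \left(11 + 18\right) \left(-255\right) = 13912 + 29 \left(-255\right) = 13912 - 7395 = 6517$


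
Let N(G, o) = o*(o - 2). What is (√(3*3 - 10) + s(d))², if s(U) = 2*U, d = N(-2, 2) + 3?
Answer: (6 + I)² ≈ 35.0 + 12.0*I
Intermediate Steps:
N(G, o) = o*(-2 + o)
d = 3 (d = 2*(-2 + 2) + 3 = 2*0 + 3 = 0 + 3 = 3)
(√(3*3 - 10) + s(d))² = (√(3*3 - 10) + 2*3)² = (√(9 - 10) + 6)² = (√(-1) + 6)² = (I + 6)² = (6 + I)²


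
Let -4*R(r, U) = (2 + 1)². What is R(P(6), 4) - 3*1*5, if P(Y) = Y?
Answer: -69/4 ≈ -17.250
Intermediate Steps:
R(r, U) = -9/4 (R(r, U) = -(2 + 1)²/4 = -¼*3² = -¼*9 = -9/4)
R(P(6), 4) - 3*1*5 = -9/4 - 3*1*5 = -9/4 - 3*5 = -9/4 - 1*15 = -9/4 - 15 = -69/4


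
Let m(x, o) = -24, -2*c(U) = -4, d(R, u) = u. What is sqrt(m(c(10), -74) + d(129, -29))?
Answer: I*sqrt(53) ≈ 7.2801*I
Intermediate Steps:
c(U) = 2 (c(U) = -1/2*(-4) = 2)
sqrt(m(c(10), -74) + d(129, -29)) = sqrt(-24 - 29) = sqrt(-53) = I*sqrt(53)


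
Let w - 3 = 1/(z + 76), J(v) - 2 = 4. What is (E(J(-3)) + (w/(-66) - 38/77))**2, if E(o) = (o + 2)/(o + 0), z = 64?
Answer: 53860921/85377600 ≈ 0.63086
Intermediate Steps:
J(v) = 6 (J(v) = 2 + 4 = 6)
w = 421/140 (w = 3 + 1/(64 + 76) = 3 + 1/140 = 421/140 ≈ 3.0071)
E(o) = (2 + o)/o
(E(J(-3)) + (w/(-66) - 38/77))**2 = ((2 + 6)/6 + ((421/140)/(-66) - 38/77))**2 = ((1/6)*8 + ((421/140)*(-1/66) - 38*1/77))**2 = (4/3 + (-421/9240 - 38/77))**2 = (4/3 - 4981/9240)**2 = (7339/9240)**2 = 53860921/85377600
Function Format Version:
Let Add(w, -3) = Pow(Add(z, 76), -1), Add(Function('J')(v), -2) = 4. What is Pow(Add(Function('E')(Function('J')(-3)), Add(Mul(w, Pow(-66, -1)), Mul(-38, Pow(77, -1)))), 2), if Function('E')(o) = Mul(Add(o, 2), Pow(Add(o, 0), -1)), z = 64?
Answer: Rational(53860921, 85377600) ≈ 0.63086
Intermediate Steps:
Function('J')(v) = 6 (Function('J')(v) = Add(2, 4) = 6)
w = Rational(421, 140) (w = Add(3, Pow(Add(64, 76), -1)) = Add(3, Pow(140, -1)) = Add(3, Rational(1, 140)) = Rational(421, 140) ≈ 3.0071)
Function('E')(o) = Mul(Pow(o, -1), Add(2, o)) (Function('E')(o) = Mul(Add(2, o), Pow(o, -1)) = Mul(Pow(o, -1), Add(2, o)))
Pow(Add(Function('E')(Function('J')(-3)), Add(Mul(w, Pow(-66, -1)), Mul(-38, Pow(77, -1)))), 2) = Pow(Add(Mul(Pow(6, -1), Add(2, 6)), Add(Mul(Rational(421, 140), Pow(-66, -1)), Mul(-38, Pow(77, -1)))), 2) = Pow(Add(Mul(Rational(1, 6), 8), Add(Mul(Rational(421, 140), Rational(-1, 66)), Mul(-38, Rational(1, 77)))), 2) = Pow(Add(Rational(4, 3), Add(Rational(-421, 9240), Rational(-38, 77))), 2) = Pow(Add(Rational(4, 3), Rational(-4981, 9240)), 2) = Pow(Rational(7339, 9240), 2) = Rational(53860921, 85377600)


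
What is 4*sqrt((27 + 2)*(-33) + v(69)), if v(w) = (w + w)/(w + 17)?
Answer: 4*I*sqrt(1766526)/43 ≈ 123.64*I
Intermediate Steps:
v(w) = 2*w/(17 + w) (v(w) = (2*w)/(17 + w) = 2*w/(17 + w))
4*sqrt((27 + 2)*(-33) + v(69)) = 4*sqrt((27 + 2)*(-33) + 2*69/(17 + 69)) = 4*sqrt(29*(-33) + 2*69/86) = 4*sqrt(-957 + 2*69*(1/86)) = 4*sqrt(-957 + 69/43) = 4*sqrt(-41082/43) = 4*(I*sqrt(1766526)/43) = 4*I*sqrt(1766526)/43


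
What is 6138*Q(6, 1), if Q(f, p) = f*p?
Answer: 36828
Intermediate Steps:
6138*Q(6, 1) = 6138*(6*1) = 6138*6 = 36828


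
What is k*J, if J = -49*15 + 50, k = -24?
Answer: 16440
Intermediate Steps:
J = -685 (J = -735 + 50 = -685)
k*J = -24*(-685) = 16440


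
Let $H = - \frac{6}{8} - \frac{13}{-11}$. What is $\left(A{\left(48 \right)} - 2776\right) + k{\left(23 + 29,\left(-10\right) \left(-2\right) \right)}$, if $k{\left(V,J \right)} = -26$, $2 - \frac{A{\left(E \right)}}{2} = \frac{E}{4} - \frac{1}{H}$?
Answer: $- \frac{53530}{19} \approx -2817.4$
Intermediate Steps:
$H = \frac{19}{44}$ ($H = \left(-6\right) \frac{1}{8} - - \frac{13}{11} = - \frac{3}{4} + \frac{13}{11} = \frac{19}{44} \approx 0.43182$)
$A{\left(E \right)} = \frac{164}{19} - \frac{E}{2}$ ($A{\left(E \right)} = 4 - 2 \left(\frac{E}{4} - \frac{1}{\frac{19}{44}}\right) = 4 - 2 \left(E \frac{1}{4} - \frac{44}{19}\right) = 4 - 2 \left(\frac{E}{4} - \frac{44}{19}\right) = 4 - 2 \left(- \frac{44}{19} + \frac{E}{4}\right) = 4 - \left(- \frac{88}{19} + \frac{E}{2}\right) = \frac{164}{19} - \frac{E}{2}$)
$\left(A{\left(48 \right)} - 2776\right) + k{\left(23 + 29,\left(-10\right) \left(-2\right) \right)} = \left(\left(\frac{164}{19} - 24\right) - 2776\right) - 26 = \left(- \frac{292}{19} - 2776\right) - 26 = - \frac{53036}{19} - 26 = - \frac{53530}{19}$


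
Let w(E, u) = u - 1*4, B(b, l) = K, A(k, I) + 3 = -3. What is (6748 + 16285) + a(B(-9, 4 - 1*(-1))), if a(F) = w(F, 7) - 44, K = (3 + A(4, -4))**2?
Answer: 22992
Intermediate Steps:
A(k, I) = -6 (A(k, I) = -3 - 3 = -6)
K = 9 (K = (3 - 6)**2 = (-3)**2 = 9)
B(b, l) = 9
w(E, u) = -4 + u (w(E, u) = u - 4 = -4 + u)
a(F) = -41 (a(F) = (-4 + 7) - 44 = 3 - 44 = -41)
(6748 + 16285) + a(B(-9, 4 - 1*(-1))) = (6748 + 16285) - 41 = 23033 - 41 = 22992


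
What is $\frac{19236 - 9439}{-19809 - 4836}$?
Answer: $- \frac{9797}{24645} \approx -0.39752$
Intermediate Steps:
$\frac{19236 - 9439}{-19809 - 4836} = \frac{9797}{-19809 - 4836} = \frac{9797}{-24645} = 9797 \left(- \frac{1}{24645}\right) = - \frac{9797}{24645}$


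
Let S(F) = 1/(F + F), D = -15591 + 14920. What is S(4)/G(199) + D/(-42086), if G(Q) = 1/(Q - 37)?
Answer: 155075/7652 ≈ 20.266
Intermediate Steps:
D = -671
S(F) = 1/(2*F)
G(Q) = 1/(-37 + Q)
S(4)/G(199) + D/(-42086) = ((1/2)/4)/(1/(-37 + 199)) - 671/(-42086) = ((1/2)*(1/4))/(1/162) - 671*(-1/42086) = 1/(8*(1/162)) + 61/3826 = (1/8)*162 + 61/3826 = 81/4 + 61/3826 = 155075/7652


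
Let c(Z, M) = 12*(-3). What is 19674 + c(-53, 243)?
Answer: 19638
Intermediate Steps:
c(Z, M) = -36
19674 + c(-53, 243) = 19674 - 36 = 19638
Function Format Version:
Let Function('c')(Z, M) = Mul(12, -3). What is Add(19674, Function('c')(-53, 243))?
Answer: 19638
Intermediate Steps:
Function('c')(Z, M) = -36
Add(19674, Function('c')(-53, 243)) = Add(19674, -36) = 19638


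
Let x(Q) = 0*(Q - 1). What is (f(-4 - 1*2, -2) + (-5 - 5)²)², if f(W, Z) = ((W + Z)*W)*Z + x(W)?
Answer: 16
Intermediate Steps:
x(Q) = 0 (x(Q) = 0*(-1 + Q) = 0)
f(W, Z) = W*Z*(W + Z) (f(W, Z) = ((W + Z)*W)*Z + 0 = (W*(W + Z))*Z + 0 = W*Z*(W + Z) + 0 = W*Z*(W + Z))
(f(-4 - 1*2, -2) + (-5 - 5)²)² = ((-4 - 1*2)*(-2)*((-4 - 1*2) - 2) + (-5 - 5)²)² = ((-4 - 2)*(-2)*((-4 - 2) - 2) + (-10)²)² = (-6*(-2)*(-6 - 2) + 100)² = (-6*(-2)*(-8) + 100)² = (-96 + 100)² = 4² = 16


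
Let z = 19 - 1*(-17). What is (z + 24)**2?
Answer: 3600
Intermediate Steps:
z = 36 (z = 19 + 17 = 36)
(z + 24)**2 = (36 + 24)**2 = 60**2 = 3600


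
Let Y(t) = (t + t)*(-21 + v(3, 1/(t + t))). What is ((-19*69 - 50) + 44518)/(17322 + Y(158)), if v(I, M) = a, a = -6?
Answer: 43157/8790 ≈ 4.9098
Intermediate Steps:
v(I, M) = -6
Y(t) = -54*t (Y(t) = (t + t)*(-21 - 6) = (2*t)*(-27) = -54*t)
((-19*69 - 50) + 44518)/(17322 + Y(158)) = ((-19*69 - 50) + 44518)/(17322 - 54*158) = ((-1311 - 50) + 44518)/(17322 - 8532) = (-1361 + 44518)/8790 = 43157*(1/8790) = 43157/8790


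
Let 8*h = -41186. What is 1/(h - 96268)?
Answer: -4/405665 ≈ -9.8603e-6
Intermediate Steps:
h = -20593/4 (h = (1/8)*(-41186) = -20593/4 ≈ -5148.3)
1/(h - 96268) = 1/(-20593/4 - 96268) = 1/(-405665/4) = -4/405665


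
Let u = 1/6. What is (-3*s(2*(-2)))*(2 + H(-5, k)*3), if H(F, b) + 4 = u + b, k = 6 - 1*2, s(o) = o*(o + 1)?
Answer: -90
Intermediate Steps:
s(o) = o*(1 + o)
k = 4 (k = 6 - 2 = 4)
u = ⅙ ≈ 0.16667
H(F, b) = -23/6 + b (H(F, b) = -4 + (⅙ + b) = -23/6 + b)
(-3*s(2*(-2)))*(2 + H(-5, k)*3) = (-3*2*(-2)*(1 + 2*(-2)))*(2 + (-23/6 + 4)*3) = (-(-12)*(1 - 4))*(2 + (⅙)*3) = (-(-12)*(-3))*(2 + ½) = -3*12*(5/2) = -36*5/2 = -90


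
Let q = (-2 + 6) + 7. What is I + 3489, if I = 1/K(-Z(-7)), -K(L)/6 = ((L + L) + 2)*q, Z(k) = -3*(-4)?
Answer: 5066029/1452 ≈ 3489.0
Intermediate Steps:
q = 11 (q = 4 + 7 = 11)
Z(k) = 12
K(L) = -132 - 132*L (K(L) = -6*((L + L) + 2)*11 = -6*(2*L + 2)*11 = -6*(2 + 2*L)*11 = -6*(22 + 22*L) = -132 - 132*L)
I = 1/1452 (I = 1/(-132 - (-132)*12) = 1/(-132 - 132*(-12)) = 1/(-132 + 1584) = 1/1452 ≈ 0.00068871)
I + 3489 = 1/1452 + 3489 = 5066029/1452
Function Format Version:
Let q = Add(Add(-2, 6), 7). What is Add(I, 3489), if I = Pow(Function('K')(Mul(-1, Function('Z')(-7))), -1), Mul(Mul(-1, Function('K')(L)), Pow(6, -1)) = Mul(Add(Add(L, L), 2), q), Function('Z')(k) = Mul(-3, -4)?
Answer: Rational(5066029, 1452) ≈ 3489.0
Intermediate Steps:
q = 11 (q = Add(4, 7) = 11)
Function('Z')(k) = 12
Function('K')(L) = Add(-132, Mul(-132, L)) (Function('K')(L) = Mul(-6, Mul(Add(Add(L, L), 2), 11)) = Mul(-6, Mul(Add(Mul(2, L), 2), 11)) = Mul(-6, Mul(Add(2, Mul(2, L)), 11)) = Mul(-6, Add(22, Mul(22, L))) = Add(-132, Mul(-132, L)))
I = Rational(1, 1452) (I = Pow(Add(-132, Mul(-132, Mul(-1, 12))), -1) = Pow(Add(-132, Mul(-132, -12)), -1) = Pow(Add(-132, 1584), -1) = Pow(1452, -1) = Rational(1, 1452) ≈ 0.00068871)
Add(I, 3489) = Add(Rational(1, 1452), 3489) = Rational(5066029, 1452)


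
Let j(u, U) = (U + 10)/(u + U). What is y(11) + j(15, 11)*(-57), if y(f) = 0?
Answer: -1197/26 ≈ -46.038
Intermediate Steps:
j(u, U) = (10 + U)/(U + u)
y(11) + j(15, 11)*(-57) = 0 + ((10 + 11)/(11 + 15))*(-57) = 0 + (21/26)*(-57) = 0 - 1197/26 = -1197/26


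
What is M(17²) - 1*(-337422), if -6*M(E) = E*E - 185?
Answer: 970598/3 ≈ 3.2353e+5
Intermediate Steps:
M(E) = 185/6 - E²/6 (M(E) = -(E*E - 185)/6 = -(E² - 185)/6 = -(-185 + E²)/6 = 185/6 - E²/6)
M(17²) - 1*(-337422) = (185/6 - (17²)²/6) - 1*(-337422) = (185/6 - ⅙*289²) + 337422 = (185/6 - ⅙*83521) + 337422 = (185/6 - 83521/6) + 337422 = -41668/3 + 337422 = 970598/3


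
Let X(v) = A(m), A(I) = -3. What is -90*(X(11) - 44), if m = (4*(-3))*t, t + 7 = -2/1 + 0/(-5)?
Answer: 4230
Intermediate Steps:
t = -9 (t = -7 + (-2/1 + 0/(-5)) = -7 + (-2*1 + 0*(-1/5)) = -7 + (-2 + 0) = -7 - 2 = -9)
m = 108 (m = (4*(-3))*(-9) = -12*(-9) = 108)
X(v) = -3
-90*(X(11) - 44) = -90*(-3 - 44) = -90*(-47) = 4230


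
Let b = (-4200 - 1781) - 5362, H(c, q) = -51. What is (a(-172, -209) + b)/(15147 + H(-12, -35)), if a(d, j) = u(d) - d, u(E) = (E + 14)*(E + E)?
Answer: 43181/15096 ≈ 2.8604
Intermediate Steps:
u(E) = 2*E*(14 + E) (u(E) = (14 + E)*(2*E) = 2*E*(14 + E))
a(d, j) = -d + 2*d*(14 + d) (a(d, j) = 2*d*(14 + d) - d = -d + 2*d*(14 + d))
b = -11343 (b = -5981 - 5362 = -11343)
(a(-172, -209) + b)/(15147 + H(-12, -35)) = (-172*(27 + 2*(-172)) - 11343)/(15147 - 51) = (-172*(27 - 344) - 11343)/15096 = (-172*(-317) - 11343)*(1/15096) = (54524 - 11343)*(1/15096) = 43181*(1/15096) = 43181/15096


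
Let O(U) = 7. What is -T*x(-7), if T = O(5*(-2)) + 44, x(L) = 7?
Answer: -357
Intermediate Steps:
T = 51 (T = 7 + 44 = 51)
-T*x(-7) = -51*7 = -1*357 = -357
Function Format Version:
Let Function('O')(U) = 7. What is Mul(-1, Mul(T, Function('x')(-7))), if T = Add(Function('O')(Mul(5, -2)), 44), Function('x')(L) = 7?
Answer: -357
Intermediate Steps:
T = 51 (T = Add(7, 44) = 51)
Mul(-1, Mul(T, Function('x')(-7))) = Mul(-1, Mul(51, 7)) = Mul(-1, 357) = -357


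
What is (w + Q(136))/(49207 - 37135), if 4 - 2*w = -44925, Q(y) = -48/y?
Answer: 763781/410448 ≈ 1.8608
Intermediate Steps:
w = 44929/2 (w = 2 - ½*(-44925) = 2 + 44925/2 = 44929/2 ≈ 22465.)
(w + Q(136))/(49207 - 37135) = (44929/2 - 48/136)/(49207 - 37135) = (44929/2 - 48*1/136)/12072 = (44929/2 - 6/17)*(1/12072) = (763781/34)*(1/12072) = 763781/410448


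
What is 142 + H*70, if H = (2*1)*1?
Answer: 282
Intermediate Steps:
H = 2 (H = 2*1 = 2)
142 + H*70 = 142 + 2*70 = 142 + 140 = 282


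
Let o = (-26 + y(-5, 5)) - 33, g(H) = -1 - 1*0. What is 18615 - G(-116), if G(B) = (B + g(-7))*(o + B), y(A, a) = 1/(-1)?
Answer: -1977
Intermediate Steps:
y(A, a) = -1
g(H) = -1 (g(H) = -1 + 0 = -1)
o = -60 (o = (-26 - 1) - 33 = -27 - 33 = -60)
G(B) = (-1 + B)*(-60 + B) (G(B) = (B - 1)*(-60 + B) = (-1 + B)*(-60 + B))
18615 - G(-116) = 18615 - (60 + (-116)² - 61*(-116)) = 18615 - (60 + 13456 + 7076) = 18615 - 1*20592 = 18615 - 20592 = -1977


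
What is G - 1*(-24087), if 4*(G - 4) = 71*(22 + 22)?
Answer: 24872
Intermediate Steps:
G = 785 (G = 4 + (71*(22 + 22))/4 = 4 + (71*44)/4 = 4 + (1/4)*3124 = 4 + 781 = 785)
G - 1*(-24087) = 785 - 1*(-24087) = 785 + 24087 = 24872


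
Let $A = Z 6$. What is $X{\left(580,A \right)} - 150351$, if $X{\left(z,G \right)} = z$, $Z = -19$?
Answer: $-149771$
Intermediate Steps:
$A = -114$ ($A = \left(-19\right) 6 = -114$)
$X{\left(580,A \right)} - 150351 = 580 - 150351 = -149771$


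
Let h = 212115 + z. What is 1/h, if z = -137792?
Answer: 1/74323 ≈ 1.3455e-5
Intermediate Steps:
h = 74323 (h = 212115 - 137792 = 74323)
1/h = 1/74323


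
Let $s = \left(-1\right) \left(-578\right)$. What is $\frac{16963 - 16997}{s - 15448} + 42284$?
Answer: $\frac{314381557}{7435} \approx 42284.0$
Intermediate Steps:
$s = 578$
$\frac{16963 - 16997}{s - 15448} + 42284 = \frac{16963 - 16997}{578 - 15448} + 42284 = - \frac{34}{-14870} + 42284 = \left(-34\right) \left(- \frac{1}{14870}\right) + 42284 = \frac{17}{7435} + 42284 = \frac{314381557}{7435}$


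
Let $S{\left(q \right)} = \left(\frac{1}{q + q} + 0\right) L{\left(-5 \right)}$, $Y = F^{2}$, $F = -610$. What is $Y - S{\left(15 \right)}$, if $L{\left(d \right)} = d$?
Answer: $\frac{2232601}{6} \approx 3.721 \cdot 10^{5}$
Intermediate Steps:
$Y = 372100$ ($Y = \left(-610\right)^{2} = 372100$)
$S{\left(q \right)} = - \frac{5}{2 q}$ ($S{\left(q \right)} = \left(\frac{1}{q + q} + 0\right) \left(-5\right) = \left(\frac{1}{2 q} + 0\right) \left(-5\right) = \frac{1}{2 q} \left(-5\right) = - \frac{5}{2 q}$)
$Y - S{\left(15 \right)} = 372100 - - \frac{5}{2 \cdot 15} = 372100 - \left(- \frac{5}{2}\right) \frac{1}{15} = 372100 - - \frac{1}{6} = 372100 + \frac{1}{6} = \frac{2232601}{6}$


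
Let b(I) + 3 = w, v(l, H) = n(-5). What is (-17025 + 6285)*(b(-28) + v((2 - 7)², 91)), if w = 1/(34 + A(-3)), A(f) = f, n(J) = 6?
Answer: -1009560/31 ≈ -32566.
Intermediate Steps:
w = 1/31 (w = 1/(34 - 3) = 1/31 ≈ 0.032258)
v(l, H) = 6
b(I) = -92/31 (b(I) = -3 + 1/31 = -92/31)
(-17025 + 6285)*(b(-28) + v((2 - 7)², 91)) = (-17025 + 6285)*(-92/31 + 6) = -10740*94/31 = -1009560/31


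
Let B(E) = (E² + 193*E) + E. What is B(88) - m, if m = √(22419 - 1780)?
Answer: 24816 - √20639 ≈ 24672.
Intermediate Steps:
m = √20639 ≈ 143.66
B(E) = E² + 194*E
B(88) - m = 88*(194 + 88) - √20639 = 88*282 - √20639 = 24816 - √20639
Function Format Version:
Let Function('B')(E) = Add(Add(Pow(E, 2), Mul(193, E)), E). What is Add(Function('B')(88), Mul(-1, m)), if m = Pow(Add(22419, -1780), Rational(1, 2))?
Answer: Add(24816, Mul(-1, Pow(20639, Rational(1, 2)))) ≈ 24672.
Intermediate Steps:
m = Pow(20639, Rational(1, 2)) ≈ 143.66
Function('B')(E) = Add(Pow(E, 2), Mul(194, E))
Add(Function('B')(88), Mul(-1, m)) = Add(Mul(88, Add(194, 88)), Mul(-1, Pow(20639, Rational(1, 2)))) = Add(Mul(88, 282), Mul(-1, Pow(20639, Rational(1, 2)))) = Add(24816, Mul(-1, Pow(20639, Rational(1, 2))))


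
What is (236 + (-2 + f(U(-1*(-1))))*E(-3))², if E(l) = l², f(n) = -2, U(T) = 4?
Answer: 40000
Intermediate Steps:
(236 + (-2 + f(U(-1*(-1))))*E(-3))² = (236 + (-2 - 2)*(-3)²)² = (236 - 4*9)² = (236 - 36)² = 200² = 40000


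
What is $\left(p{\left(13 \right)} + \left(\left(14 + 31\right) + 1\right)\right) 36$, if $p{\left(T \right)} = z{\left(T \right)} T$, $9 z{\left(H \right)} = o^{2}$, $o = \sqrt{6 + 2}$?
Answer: $2072$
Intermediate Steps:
$o = 2 \sqrt{2}$ ($o = \sqrt{8} = 2 \sqrt{2} \approx 2.8284$)
$z{\left(H \right)} = \frac{8}{9}$ ($z{\left(H \right)} = \frac{\left(2 \sqrt{2}\right)^{2}}{9} = \frac{1}{9} \cdot 8 = \frac{8}{9}$)
$p{\left(T \right)} = \frac{8 T}{9}$
$\left(p{\left(13 \right)} + \left(\left(14 + 31\right) + 1\right)\right) 36 = \left(\frac{8}{9} \cdot 13 + \left(\left(14 + 31\right) + 1\right)\right) 36 = \left(\frac{104}{9} + \left(45 + 1\right)\right) 36 = \left(\frac{104}{9} + 46\right) 36 = \frac{518}{9} \cdot 36 = 2072$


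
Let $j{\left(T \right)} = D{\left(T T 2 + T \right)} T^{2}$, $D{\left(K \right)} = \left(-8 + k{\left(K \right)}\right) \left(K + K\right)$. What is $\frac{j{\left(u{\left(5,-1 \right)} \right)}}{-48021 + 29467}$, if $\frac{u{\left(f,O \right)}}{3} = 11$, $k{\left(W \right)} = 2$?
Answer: $\frac{14446674}{9277} \approx 1557.3$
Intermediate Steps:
$u{\left(f,O \right)} = 33$ ($u{\left(f,O \right)} = 3 \cdot 11 = 33$)
$D{\left(K \right)} = - 12 K$ ($D{\left(K \right)} = \left(-8 + 2\right) \left(K + K\right) = - 6 \cdot 2 K = - 12 K$)
$j{\left(T \right)} = T^{2} \left(- 24 T^{2} - 12 T\right)$ ($j{\left(T \right)} = - 12 \left(T T 2 + T\right) T^{2} = - 12 \left(T^{2} \cdot 2 + T\right) T^{2} = - 12 \left(2 T^{2} + T\right) T^{2} = - 12 \left(T + 2 T^{2}\right) T^{2} = \left(- 24 T^{2} - 12 T\right) T^{2} = T^{2} \left(- 24 T^{2} - 12 T\right)$)
$\frac{j{\left(u{\left(5,-1 \right)} \right)}}{-48021 + 29467} = \frac{33^{3} \left(-12 - 792\right)}{-48021 + 29467} = \frac{35937 \left(-12 - 792\right)}{-18554} = 35937 \left(-804\right) \left(- \frac{1}{18554}\right) = \left(-28893348\right) \left(- \frac{1}{18554}\right) = \frac{14446674}{9277}$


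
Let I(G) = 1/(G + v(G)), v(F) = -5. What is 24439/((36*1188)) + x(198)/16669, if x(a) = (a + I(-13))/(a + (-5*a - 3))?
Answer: 107951206219/188918444880 ≈ 0.57142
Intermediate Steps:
I(G) = 1/(-5 + G) (I(G) = 1/(G - 5) = 1/(-5 + G))
x(a) = (-1/18 + a)/(-3 - 4*a) (x(a) = (a + 1/(-5 - 13))/(a + (-5*a - 3)) = (a + 1/(-18))/(a + (-3 - 5*a)) = (a - 1/18)/(-3 - 4*a) = (-1/18 + a)/(-3 - 4*a))
24439/((36*1188)) + x(198)/16669 = 24439/((36*1188)) + ((1 - 18*198)/(18*(3 + 4*198)))/16669 = 24439/42768 + ((1 - 3564)/(18*(3 + 792)))*(1/16669) = 24439*(1/42768) + ((1/18)*(-3563)/795)*(1/16669) = 24439/42768 + ((1/18)*(1/795)*(-3563))*(1/16669) = 24439/42768 - 3563/14310*1/16669 = 24439/42768 - 3563/238533390 = 107951206219/188918444880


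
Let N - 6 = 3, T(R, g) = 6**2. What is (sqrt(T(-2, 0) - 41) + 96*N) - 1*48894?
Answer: -48030 + I*sqrt(5) ≈ -48030.0 + 2.2361*I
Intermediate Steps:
T(R, g) = 36
N = 9 (N = 6 + 3 = 9)
(sqrt(T(-2, 0) - 41) + 96*N) - 1*48894 = (sqrt(36 - 41) + 96*9) - 1*48894 = (sqrt(-5) + 864) - 48894 = (I*sqrt(5) + 864) - 48894 = (864 + I*sqrt(5)) - 48894 = -48030 + I*sqrt(5)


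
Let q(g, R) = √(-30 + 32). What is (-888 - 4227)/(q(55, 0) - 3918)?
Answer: 10020285/7675361 + 5115*√2/15350722 ≈ 1.3060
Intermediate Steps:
q(g, R) = √2
(-888 - 4227)/(q(55, 0) - 3918) = (-888 - 4227)/(√2 - 3918) = -5115/(-3918 + √2)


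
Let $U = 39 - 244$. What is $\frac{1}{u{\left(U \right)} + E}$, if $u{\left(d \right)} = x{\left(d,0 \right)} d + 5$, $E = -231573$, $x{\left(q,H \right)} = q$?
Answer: $- \frac{1}{189543} \approx -5.2758 \cdot 10^{-6}$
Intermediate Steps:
$U = -205$ ($U = 39 - 244 = -205$)
$u{\left(d \right)} = 5 + d^{2}$ ($u{\left(d \right)} = d d + 5 = d^{2} + 5 = 5 + d^{2}$)
$\frac{1}{u{\left(U \right)} + E} = \frac{1}{\left(5 + \left(-205\right)^{2}\right) - 231573} = \frac{1}{\left(5 + 42025\right) - 231573} = \frac{1}{42030 - 231573} = \frac{1}{-189543} = - \frac{1}{189543}$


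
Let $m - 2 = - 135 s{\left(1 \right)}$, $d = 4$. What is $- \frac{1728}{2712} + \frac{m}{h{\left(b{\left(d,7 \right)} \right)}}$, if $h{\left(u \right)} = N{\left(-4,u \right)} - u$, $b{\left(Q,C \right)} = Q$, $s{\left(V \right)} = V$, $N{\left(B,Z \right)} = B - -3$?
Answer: $\frac{14669}{565} \approx 25.963$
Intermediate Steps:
$N{\left(B,Z \right)} = 3 + B$ ($N{\left(B,Z \right)} = B + 3 = 3 + B$)
$m = -133$ ($m = 2 - 135 = -133$)
$h{\left(u \right)} = -1 - u$ ($h{\left(u \right)} = \left(3 - 4\right) - u = -1 - u$)
$- \frac{1728}{2712} + \frac{m}{h{\left(b{\left(d,7 \right)} \right)}} = - \frac{1728}{2712} - \frac{133}{-1 - 4} = \left(-1728\right) \frac{1}{2712} - \frac{133}{-1 - 4} = - \frac{72}{113} - \frac{133}{-5} = - \frac{72}{113} - - \frac{133}{5} = - \frac{72}{113} + \frac{133}{5} = \frac{14669}{565}$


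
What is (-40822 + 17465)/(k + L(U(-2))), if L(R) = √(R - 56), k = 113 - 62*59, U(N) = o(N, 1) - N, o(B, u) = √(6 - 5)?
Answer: 82800565/12567078 + 23357*I*√53/12567078 ≈ 6.5887 + 0.013531*I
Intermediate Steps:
o(B, u) = 1 (o(B, u) = √1 = 1)
U(N) = 1 - N
k = -3545 (k = 113 - 3658 = -3545)
L(R) = √(-56 + R)
(-40822 + 17465)/(k + L(U(-2))) = (-40822 + 17465)/(-3545 + √(-56 + (1 - 1*(-2)))) = -23357/(-3545 + √(-56 + (1 + 2))) = -23357/(-3545 + √(-56 + 3)) = -23357/(-3545 + √(-53)) = -23357/(-3545 + I*√53)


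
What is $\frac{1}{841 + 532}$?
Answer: $\frac{1}{1373} \approx 0.00072833$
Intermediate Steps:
$\frac{1}{841 + 532} = \frac{1}{1373}$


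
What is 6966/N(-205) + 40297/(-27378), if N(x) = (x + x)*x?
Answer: -1598123851/1150560450 ≈ -1.3890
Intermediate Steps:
N(x) = 2*x² (N(x) = (2*x)*x = 2*x²)
6966/N(-205) + 40297/(-27378) = 6966/((2*(-205)²)) + 40297/(-27378) = 6966/((2*42025)) + 40297*(-1/27378) = 6966/84050 - 40297/27378 = 6966*(1/84050) - 40297/27378 = 3483/42025 - 40297/27378 = -1598123851/1150560450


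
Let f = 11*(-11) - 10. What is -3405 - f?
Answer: -3274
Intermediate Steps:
f = -131 (f = -121 - 10 = -131)
-3405 - f = -3405 - 1*(-131) = -3405 + 131 = -3274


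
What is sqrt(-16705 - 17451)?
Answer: 2*I*sqrt(8539) ≈ 184.81*I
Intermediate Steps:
sqrt(-16705 - 17451) = sqrt(-34156) = 2*I*sqrt(8539)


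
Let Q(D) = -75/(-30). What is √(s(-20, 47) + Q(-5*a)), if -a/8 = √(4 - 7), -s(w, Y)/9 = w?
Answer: √730/2 ≈ 13.509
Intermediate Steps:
s(w, Y) = -9*w
a = -8*I*√3 (a = -8*√(4 - 7) = -8*I*√3 ≈ -13.856*I)
Q(D) = 5/2 (Q(D) = -75*(-1/30) = 5/2)
√(s(-20, 47) + Q(-5*a)) = √(-9*(-20) + 5/2) = √(180 + 5/2) = √(365/2) = √730/2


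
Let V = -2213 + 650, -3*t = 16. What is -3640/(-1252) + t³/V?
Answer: 39684958/13208913 ≈ 3.0044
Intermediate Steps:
t = -16/3 (t = -⅓*16 = -16/3 ≈ -5.3333)
V = -1563
-3640/(-1252) + t³/V = -3640/(-1252) + (-16/3)³/(-1563) = -3640*(-1/1252) - 4096/27*(-1/1563) = 910/313 + 4096/42201 = 39684958/13208913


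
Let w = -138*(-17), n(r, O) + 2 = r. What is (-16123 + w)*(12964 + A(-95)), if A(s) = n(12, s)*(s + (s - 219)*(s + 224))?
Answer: 5414994742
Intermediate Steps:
n(r, O) = -2 + r
w = 2346
A(s) = 10*s + 10*(-219 + s)*(224 + s) (A(s) = (-2 + 12)*(s + (s - 219)*(s + 224)) = 10*(s + (-219 + s)*(224 + s)) = 10*s + 10*(-219 + s)*(224 + s))
(-16123 + w)*(12964 + A(-95)) = (-16123 + 2346)*(12964 + (-490560 + 10*(-95)² + 60*(-95))) = -13777*(12964 + (-490560 + 10*9025 - 5700)) = -13777*(12964 + (-490560 + 90250 - 5700)) = -13777*(12964 - 406010) = -13777*(-393046) = 5414994742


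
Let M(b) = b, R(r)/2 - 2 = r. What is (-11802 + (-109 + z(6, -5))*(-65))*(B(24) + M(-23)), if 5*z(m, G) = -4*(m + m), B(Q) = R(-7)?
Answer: 135069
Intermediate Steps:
R(r) = 4 + 2*r
B(Q) = -10 (B(Q) = 4 + 2*(-7) = 4 - 14 = -10)
z(m, G) = -8*m/5 (z(m, G) = (-4*(m + m))/5 = (-8*m)/5 = -8*m/5)
(-11802 + (-109 + z(6, -5))*(-65))*(B(24) + M(-23)) = (-11802 + (-109 - 8/5*6)*(-65))*(-10 - 23) = (-11802 + (-109 - 48/5)*(-65))*(-33) = (-11802 - 593/5*(-65))*(-33) = (-11802 + 7709)*(-33) = -4093*(-33) = 135069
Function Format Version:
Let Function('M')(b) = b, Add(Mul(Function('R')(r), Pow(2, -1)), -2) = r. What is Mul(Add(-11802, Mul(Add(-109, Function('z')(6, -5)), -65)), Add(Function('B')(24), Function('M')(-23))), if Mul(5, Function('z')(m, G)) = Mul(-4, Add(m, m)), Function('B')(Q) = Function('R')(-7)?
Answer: 135069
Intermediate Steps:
Function('R')(r) = Add(4, Mul(2, r))
Function('B')(Q) = -10 (Function('B')(Q) = Add(4, Mul(2, -7)) = Add(4, -14) = -10)
Function('z')(m, G) = Mul(Rational(-8, 5), m) (Function('z')(m, G) = Mul(Rational(1, 5), Mul(-4, Add(m, m))) = Mul(Rational(1, 5), Mul(-4, Mul(2, m))) = Mul(Rational(1, 5), Mul(-8, m)) = Mul(Rational(-8, 5), m))
Mul(Add(-11802, Mul(Add(-109, Function('z')(6, -5)), -65)), Add(Function('B')(24), Function('M')(-23))) = Mul(Add(-11802, Mul(Add(-109, Mul(Rational(-8, 5), 6)), -65)), Add(-10, -23)) = Mul(Add(-11802, Mul(Add(-109, Rational(-48, 5)), -65)), -33) = Mul(Add(-11802, Mul(Rational(-593, 5), -65)), -33) = Mul(Add(-11802, 7709), -33) = Mul(-4093, -33) = 135069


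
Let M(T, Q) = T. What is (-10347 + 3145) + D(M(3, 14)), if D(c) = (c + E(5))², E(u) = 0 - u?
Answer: -7198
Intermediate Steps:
E(u) = -u
D(c) = (-5 + c)² (D(c) = (c - 1*5)² = (c - 5)² = (-5 + c)²)
(-10347 + 3145) + D(M(3, 14)) = (-10347 + 3145) + (-5 + 3)² = -7202 + (-2)² = -7202 + 4 = -7198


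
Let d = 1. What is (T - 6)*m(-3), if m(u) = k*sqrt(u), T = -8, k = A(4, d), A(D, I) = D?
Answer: -56*I*sqrt(3) ≈ -96.995*I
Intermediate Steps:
k = 4
m(u) = 4*sqrt(u)
(T - 6)*m(-3) = (-8 - 6)*(4*sqrt(-3)) = -56*I*sqrt(3)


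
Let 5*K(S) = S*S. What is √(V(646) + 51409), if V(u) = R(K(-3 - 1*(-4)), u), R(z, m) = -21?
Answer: 2*√12847 ≈ 226.69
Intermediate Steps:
K(S) = S²/5 (K(S) = (S*S)/5 = S²/5)
V(u) = -21
√(V(646) + 51409) = √(-21 + 51409) = √51388 = 2*√12847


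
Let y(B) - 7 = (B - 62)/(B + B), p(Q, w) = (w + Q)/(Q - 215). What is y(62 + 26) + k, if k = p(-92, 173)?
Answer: 185975/27016 ≈ 6.8839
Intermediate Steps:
p(Q, w) = (Q + w)/(-215 + Q)
k = -81/307 (k = (-92 + 173)/(-215 - 92) = 81/(-307) = -1/307*81 = -81/307 ≈ -0.26384)
y(B) = 7 + (-62 + B)/(2*B) (y(B) = 7 + (B - 62)/(B + B) = 7 + (-62 + B)/((2*B)) = 7 + (-62 + B)*(1/(2*B)) = 7 + (-62 + B)/(2*B))
y(62 + 26) + k = (15/2 - 31/(62 + 26)) - 81/307 = (15/2 - 31/88) - 81/307 = 629/88 - 81/307 = 185975/27016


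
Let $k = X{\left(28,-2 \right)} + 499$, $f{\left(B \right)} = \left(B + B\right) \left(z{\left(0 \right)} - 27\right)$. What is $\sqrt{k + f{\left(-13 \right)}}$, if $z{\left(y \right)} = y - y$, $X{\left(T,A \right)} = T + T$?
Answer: $\sqrt{1257} \approx 35.454$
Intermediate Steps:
$X{\left(T,A \right)} = 2 T$
$z{\left(y \right)} = 0$
$f{\left(B \right)} = - 54 B$ ($f{\left(B \right)} = \left(B + B\right) \left(0 - 27\right) = 2 B \left(-27\right) = - 54 B$)
$k = 555$ ($k = 2 \cdot 28 + 499 = 56 + 499 = 555$)
$\sqrt{k + f{\left(-13 \right)}} = \sqrt{555 - -702} = \sqrt{555 + 702} = \sqrt{1257}$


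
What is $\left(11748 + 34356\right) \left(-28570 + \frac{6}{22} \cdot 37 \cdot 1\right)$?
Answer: $- \frac{14483986536}{11} \approx -1.3167 \cdot 10^{9}$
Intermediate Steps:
$\left(11748 + 34356\right) \left(-28570 + \frac{6}{22} \cdot 37 \cdot 1\right) = 46104 \left(-28570 + 6 \cdot \frac{1}{22} \cdot 37 \cdot 1\right) = 46104 \left(-28570 + \frac{3}{11} \cdot 37 \cdot 1\right) = 46104 \left(-28570 + \frac{111}{11} \cdot 1\right) = 46104 \left(-28570 + \frac{111}{11}\right) = 46104 \left(- \frac{314159}{11}\right) = - \frac{14483986536}{11}$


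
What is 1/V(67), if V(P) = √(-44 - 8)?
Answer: -I*√13/26 ≈ -0.13867*I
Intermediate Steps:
V(P) = 2*I*√13 (V(P) = √(-52) = 2*I*√13)
1/V(67) = 1/(2*I*√13) = -I*√13/26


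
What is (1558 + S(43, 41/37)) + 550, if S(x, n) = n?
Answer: 78037/37 ≈ 2109.1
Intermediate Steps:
(1558 + S(43, 41/37)) + 550 = (1558 + 41/37) + 550 = 57687/37 + 550 = 78037/37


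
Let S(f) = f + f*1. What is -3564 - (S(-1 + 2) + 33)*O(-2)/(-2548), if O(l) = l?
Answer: -648653/182 ≈ -3564.0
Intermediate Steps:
S(f) = 2*f (S(f) = f + f = 2*f)
-3564 - (S(-1 + 2) + 33)*O(-2)/(-2548) = -3564 - (2*(-1 + 2) + 33)*(-2)/(-2548) = -3564 - (2*1 + 33)*(-2)*(-1)/2548 = -3564 - (2 + 33)*(-2)*(-1)/2548 = -3564 - 35*(-2)*(-1)/2548 = -3564 - (-70)*(-1)/2548 = -3564 - 1*5/182 = -3564 - 5/182 = -648653/182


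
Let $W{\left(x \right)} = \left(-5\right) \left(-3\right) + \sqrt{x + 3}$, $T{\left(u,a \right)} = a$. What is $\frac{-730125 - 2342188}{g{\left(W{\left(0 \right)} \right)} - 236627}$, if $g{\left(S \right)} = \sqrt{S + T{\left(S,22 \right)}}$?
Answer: $\frac{3072313}{236627 - \sqrt{37 + \sqrt{3}}} \approx 12.984$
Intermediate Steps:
$W{\left(x \right)} = 15 + \sqrt{3 + x}$
$g{\left(S \right)} = \sqrt{22 + S}$ ($g{\left(S \right)} = \sqrt{S + 22} = \sqrt{22 + S}$)
$\frac{-730125 - 2342188}{g{\left(W{\left(0 \right)} \right)} - 236627} = \frac{-730125 - 2342188}{\sqrt{22 + \left(15 + \sqrt{3 + 0}\right)} - 236627} = - \frac{3072313}{\sqrt{22 + \left(15 + \sqrt{3}\right)} - 236627} = - \frac{3072313}{\sqrt{37 + \sqrt{3}} - 236627} = - \frac{3072313}{-236627 + \sqrt{37 + \sqrt{3}}}$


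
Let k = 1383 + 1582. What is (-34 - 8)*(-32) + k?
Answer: 4309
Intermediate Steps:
k = 2965
(-34 - 8)*(-32) + k = (-34 - 8)*(-32) + 2965 = -42*(-32) + 2965 = 1344 + 2965 = 4309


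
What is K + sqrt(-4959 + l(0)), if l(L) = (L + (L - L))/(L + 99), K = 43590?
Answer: 43590 + 3*I*sqrt(551) ≈ 43590.0 + 70.42*I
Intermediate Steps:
l(L) = L/(99 + L) (l(L) = (L + 0)/(99 + L) = L/(99 + L))
K + sqrt(-4959 + l(0)) = 43590 + sqrt(-4959 + 0/(99 + 0)) = 43590 + sqrt(-4959 + 0/99) = 43590 + sqrt(-4959 + 0*(1/99)) = 43590 + sqrt(-4959 + 0) = 43590 + sqrt(-4959) = 43590 + 3*I*sqrt(551)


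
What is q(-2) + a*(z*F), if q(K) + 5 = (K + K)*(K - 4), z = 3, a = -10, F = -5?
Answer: 169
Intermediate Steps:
q(K) = -5 + 2*K*(-4 + K) (q(K) = -5 + (K + K)*(K - 4) = -5 + (2*K)*(-4 + K) = -5 + 2*K*(-4 + K))
q(-2) + a*(z*F) = (-5 - 8*(-2) + 2*(-2)²) - 30*(-5) = (-5 + 16 + 2*4) - 10*(-15) = (-5 + 16 + 8) + 150 = 19 + 150 = 169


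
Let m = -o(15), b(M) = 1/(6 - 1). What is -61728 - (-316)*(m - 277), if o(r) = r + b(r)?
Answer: -770316/5 ≈ -1.5406e+5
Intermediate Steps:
b(M) = ⅕ (b(M) = 1/5 = ⅕)
o(r) = ⅕ + r (o(r) = r + ⅕ = ⅕ + r)
m = -76/5 (m = -(⅕ + 15) = -1*76/5 = -76/5 ≈ -15.200)
-61728 - (-316)*(m - 277) = -61728 - (-316)*(-76/5 - 277) = -61728 - (-316)*(-1461)/5 = -61728 - 1*461676/5 = -61728 - 461676/5 = -770316/5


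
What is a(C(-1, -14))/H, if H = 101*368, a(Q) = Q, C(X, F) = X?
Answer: -1/37168 ≈ -2.6905e-5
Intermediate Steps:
H = 37168
a(C(-1, -14))/H = -1/37168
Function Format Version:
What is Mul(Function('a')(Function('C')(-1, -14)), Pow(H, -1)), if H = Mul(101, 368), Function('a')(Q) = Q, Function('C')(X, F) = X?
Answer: Rational(-1, 37168) ≈ -2.6905e-5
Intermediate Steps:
H = 37168
Mul(Function('a')(Function('C')(-1, -14)), Pow(H, -1)) = Mul(-1, Pow(37168, -1)) = Mul(-1, Rational(1, 37168)) = Rational(-1, 37168)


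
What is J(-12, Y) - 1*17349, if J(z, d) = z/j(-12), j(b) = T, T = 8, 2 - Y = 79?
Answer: -34701/2 ≈ -17351.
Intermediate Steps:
Y = -77 (Y = 2 - 1*79 = 2 - 79 = -77)
j(b) = 8
J(z, d) = z/8
J(-12, Y) - 1*17349 = (⅛)*(-12) - 1*17349 = -3/2 - 17349 = -34701/2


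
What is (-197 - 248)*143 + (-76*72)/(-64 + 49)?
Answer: -316351/5 ≈ -63270.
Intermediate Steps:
(-197 - 248)*143 + (-76*72)/(-64 + 49) = -445*143 - 5472/(-15) = -63635 - 5472*(-1/15) = -63635 + 1824/5 = -316351/5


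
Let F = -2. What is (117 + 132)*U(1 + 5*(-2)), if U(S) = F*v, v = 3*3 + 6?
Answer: -7470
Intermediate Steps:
v = 15 (v = 9 + 6 = 15)
U(S) = -30 (U(S) = -2*15 = -30)
(117 + 132)*U(1 + 5*(-2)) = (117 + 132)*(-30) = 249*(-30) = -7470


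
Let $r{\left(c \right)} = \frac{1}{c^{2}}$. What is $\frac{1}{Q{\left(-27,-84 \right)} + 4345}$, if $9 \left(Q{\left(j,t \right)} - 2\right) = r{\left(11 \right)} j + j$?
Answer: $\frac{121}{525621} \approx 0.0002302$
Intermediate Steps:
$r{\left(c \right)} = \frac{1}{c^{2}}$
$Q{\left(j,t \right)} = 2 + \frac{122 j}{1089}$ ($Q{\left(j,t \right)} = 2 + \frac{\frac{j}{121} + j}{9} = 2 + \frac{\frac{122}{121} j}{9} = 2 + \frac{122 j}{1089}$)
$\frac{1}{Q{\left(-27,-84 \right)} + 4345} = \frac{1}{\left(2 + \frac{122}{1089} \left(-27\right)\right) + 4345} = \frac{1}{\left(2 - \frac{366}{121}\right) + 4345} = \frac{1}{- \frac{124}{121} + 4345} = \frac{1}{\frac{525621}{121}} = \frac{121}{525621}$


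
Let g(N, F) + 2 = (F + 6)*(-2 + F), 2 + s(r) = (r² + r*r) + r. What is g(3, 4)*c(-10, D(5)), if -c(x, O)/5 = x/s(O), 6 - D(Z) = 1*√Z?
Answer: 77400/4271 + 22500*√5/4271 ≈ 29.902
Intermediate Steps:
s(r) = -2 + r + 2*r² (s(r) = -2 + ((r² + r*r) + r) = -2 + ((r² + r²) + r) = -2 + (2*r² + r) = -2 + (r + 2*r²) = -2 + r + 2*r²)
D(Z) = 6 - √Z
c(x, O) = -5*x/(-2 + O + 2*O²)
g(N, F) = -2 + (-2 + F)*(6 + F) (g(N, F) = -2 + (F + 6)*(-2 + F) = -2 + (6 + F)*(-2 + F) = -2 + (-2 + F)*(6 + F))
g(3, 4)*c(-10, D(5)) = (-14 + 4² + 4*4)*(-5*(-10)/(-2 + (6 - √5) + 2*(6 - √5)²)) = (-14 + 16 + 16)*(-5*(-10)/(4 - √5 + 2*(6 - √5)²)) = 18*(50/(4 - √5 + 2*(6 - √5)²)) = 900/(4 - √5 + 2*(6 - √5)²)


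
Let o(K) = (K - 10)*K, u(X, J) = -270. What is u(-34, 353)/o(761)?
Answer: -270/571511 ≈ -0.00047243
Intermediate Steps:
o(K) = K*(-10 + K) (o(K) = (-10 + K)*K = K*(-10 + K))
u(-34, 353)/o(761) = -270*1/(761*(-10 + 761)) = -270/(761*751) = -270/571511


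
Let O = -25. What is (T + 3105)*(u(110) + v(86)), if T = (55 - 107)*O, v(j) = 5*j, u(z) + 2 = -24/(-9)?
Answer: 5691260/3 ≈ 1.8971e+6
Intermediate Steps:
u(z) = ⅔ (u(z) = -2 - 24/(-9) = -2 - 24*(-⅑) = -2 + 8/3 = ⅔)
T = 1300 (T = (55 - 107)*(-25) = -52*(-25) = 1300)
(T + 3105)*(u(110) + v(86)) = (1300 + 3105)*(⅔ + 5*86) = 4405*(⅔ + 430) = 4405*(1292/3) = 5691260/3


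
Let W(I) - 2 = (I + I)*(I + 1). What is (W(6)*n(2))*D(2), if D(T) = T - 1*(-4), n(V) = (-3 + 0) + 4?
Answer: 516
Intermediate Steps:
n(V) = 1 (n(V) = -3 + 4 = 1)
W(I) = 2 + 2*I*(1 + I) (W(I) = 2 + (I + I)*(I + 1) = 2 + (2*I)*(1 + I) = 2 + 2*I*(1 + I))
D(T) = 4 + T (D(T) = T + 4 = 4 + T)
(W(6)*n(2))*D(2) = ((2 + 2*6 + 2*6**2)*1)*(4 + 2) = ((2 + 12 + 2*36)*1)*6 = ((2 + 12 + 72)*1)*6 = (86*1)*6 = 86*6 = 516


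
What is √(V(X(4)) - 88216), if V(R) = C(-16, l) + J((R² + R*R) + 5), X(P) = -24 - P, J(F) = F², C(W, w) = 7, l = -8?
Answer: 22*√4930 ≈ 1544.7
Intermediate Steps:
V(R) = 7 + (5 + 2*R²)² (V(R) = 7 + ((R² + R*R) + 5)² = 7 + ((R² + R²) + 5)² = 7 + (2*R² + 5)² = 7 + (5 + 2*R²)²)
√(V(X(4)) - 88216) = √((7 + (5 + 2*(-24 - 1*4)²)²) - 88216) = √((7 + (5 + 2*(-24 - 4)²)²) - 88216) = √((7 + (5 + 2*(-28)²)²) - 88216) = √((7 + (5 + 2*784)²) - 88216) = √((7 + (5 + 1568)²) - 88216) = √((7 + 1573²) - 88216) = √((7 + 2474329) - 88216) = √(2474336 - 88216) = √2386120 = 22*√4930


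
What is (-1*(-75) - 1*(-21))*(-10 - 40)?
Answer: -4800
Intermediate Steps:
(-1*(-75) - 1*(-21))*(-10 - 40) = (75 + 21)*(-50) = 96*(-50) = -4800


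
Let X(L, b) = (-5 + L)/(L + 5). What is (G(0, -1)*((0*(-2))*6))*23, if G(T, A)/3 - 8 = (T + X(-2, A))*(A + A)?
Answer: 0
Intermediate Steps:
X(L, b) = (-5 + L)/(5 + L)
G(T, A) = 24 + 6*A*(-7/3 + T) (G(T, A) = 24 + 3*((T + (-5 - 2)/(5 - 2))*(A + A)) = 24 + 3*((T - 7/3)*(2*A)) = 24 + 3*((-7/3 + T)*(2*A)) = 24 + 3*(2*A*(-7/3 + T)) = 24 + 6*A*(-7/3 + T))
(G(0, -1)*((0*(-2))*6))*23 = ((24 - 14*(-1) + 6*(-1)*0)*((0*(-2))*6))*23 = ((24 + 14 + 0)*(0*6))*23 = (38*0)*23 = 0*23 = 0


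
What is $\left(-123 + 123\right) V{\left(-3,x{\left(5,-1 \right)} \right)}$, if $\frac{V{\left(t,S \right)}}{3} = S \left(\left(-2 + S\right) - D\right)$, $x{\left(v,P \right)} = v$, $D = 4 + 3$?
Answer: $0$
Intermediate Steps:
$D = 7$
$V{\left(t,S \right)} = 3 S \left(-9 + S\right)$ ($V{\left(t,S \right)} = 3 S \left(\left(-2 + S\right) - 7\right) = 3 S \left(-9 + S\right)$)
$\left(-123 + 123\right) V{\left(-3,x{\left(5,-1 \right)} \right)} = \left(-123 + 123\right) 3 \cdot 5 \left(-9 + 5\right) = 0 \cdot 3 \cdot 5 \left(-4\right) = 0 \left(-60\right) = 0$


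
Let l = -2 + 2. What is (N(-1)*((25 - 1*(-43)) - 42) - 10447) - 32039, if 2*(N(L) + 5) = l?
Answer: -42616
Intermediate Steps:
l = 0
N(L) = -5 (N(L) = -5 + (½)*0 = -5 + 0 = -5)
(N(-1)*((25 - 1*(-43)) - 42) - 10447) - 32039 = (-5*((25 - 1*(-43)) - 42) - 10447) - 32039 = (-5*((25 + 43) - 42) - 10447) - 32039 = (-5*(68 - 42) - 10447) - 32039 = (-5*26 - 10447) - 32039 = (-130 - 10447) - 32039 = -10577 - 32039 = -42616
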